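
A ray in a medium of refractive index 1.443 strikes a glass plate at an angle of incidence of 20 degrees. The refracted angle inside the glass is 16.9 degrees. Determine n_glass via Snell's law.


Apply Snell's law: n1 * sin(theta1) = n2 * sin(theta2)
  n2 = n1 * sin(theta1) / sin(theta2)
  sin(20) = 0.34202
  sin(16.9) = 0.290702
  n2 = 1.443 * 0.34202 / 0.290702 = 1.6977

1.6977


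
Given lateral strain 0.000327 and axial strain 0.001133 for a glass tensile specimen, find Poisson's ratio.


Poisson's ratio: nu = lateral strain / axial strain
  nu = 0.000327 / 0.001133 = 0.2886

0.2886


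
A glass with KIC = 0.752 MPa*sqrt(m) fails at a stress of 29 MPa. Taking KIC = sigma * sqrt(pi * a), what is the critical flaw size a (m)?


Rearrange KIC = sigma * sqrt(pi * a):
  sqrt(pi * a) = KIC / sigma
  sqrt(pi * a) = 0.752 / 29 = 0.025931
  a = (KIC / sigma)^2 / pi
  a = 0.025931^2 / pi = 0.000214 m

0.000214 m


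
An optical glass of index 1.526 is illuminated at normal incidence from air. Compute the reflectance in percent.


Fresnel reflectance at normal incidence:
  R = ((n - 1)/(n + 1))^2
  (n - 1)/(n + 1) = (1.526 - 1)/(1.526 + 1) = 0.208234
  R = 0.208234^2 = 0.0433614
  R(%) = 0.0433614 * 100 = 4.336%

4.336%


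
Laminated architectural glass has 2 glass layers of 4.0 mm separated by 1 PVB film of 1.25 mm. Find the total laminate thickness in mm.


Total thickness = glass contribution + PVB contribution
  Glass: 2 * 4.0 = 8.0 mm
  PVB: 1 * 1.25 = 1.25 mm
  Total = 8.0 + 1.25 = 9.25 mm

9.25 mm


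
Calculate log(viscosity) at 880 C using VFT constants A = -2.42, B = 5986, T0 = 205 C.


VFT equation: log(eta) = A + B / (T - T0)
  T - T0 = 880 - 205 = 675
  B / (T - T0) = 5986 / 675 = 8.868
  log(eta) = -2.42 + 8.868 = 6.448

6.448


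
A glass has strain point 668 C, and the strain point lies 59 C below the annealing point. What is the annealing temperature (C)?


T_anneal = T_strain + gap:
  T_anneal = 668 + 59 = 727 C

727 C


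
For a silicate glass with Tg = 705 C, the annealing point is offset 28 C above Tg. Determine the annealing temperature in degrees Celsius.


The annealing temperature is Tg plus the offset:
  T_anneal = 705 + 28 = 733 C

733 C


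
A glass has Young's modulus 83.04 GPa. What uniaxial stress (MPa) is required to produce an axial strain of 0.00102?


Rearrange E = sigma / epsilon:
  sigma = E * epsilon
  E (MPa) = 83.04 * 1000 = 83040
  sigma = 83040 * 0.00102 = 84.7 MPa

84.7 MPa


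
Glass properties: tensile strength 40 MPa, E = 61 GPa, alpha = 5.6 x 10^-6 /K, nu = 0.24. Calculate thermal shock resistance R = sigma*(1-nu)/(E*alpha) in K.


Thermal shock resistance: R = sigma * (1 - nu) / (E * alpha)
  Numerator = 40 * (1 - 0.24) = 30.4
  Denominator = 61 * 1000 * (5.6 x 10^-6) = 0.3416
  R = 30.4 / 0.3416 = 89.0 K

89.0 K


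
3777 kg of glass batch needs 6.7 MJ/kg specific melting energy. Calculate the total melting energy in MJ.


Total energy = mass * specific energy
  E = 3777 * 6.7 = 25305.9 MJ

25305.9 MJ


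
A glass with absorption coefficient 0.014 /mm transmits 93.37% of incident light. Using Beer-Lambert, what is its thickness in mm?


Rearrange T = exp(-alpha * thickness):
  thickness = -ln(T) / alpha
  T = 93.37/100 = 0.9337
  ln(T) = -0.0686
  -ln(T) = 0.0686
  thickness = 0.0686 / 0.014 = 4.9 mm

4.9 mm


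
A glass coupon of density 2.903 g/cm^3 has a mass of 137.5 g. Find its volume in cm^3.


Rearrange rho = m / V:
  V = m / rho
  V = 137.5 / 2.903 = 47.365 cm^3

47.365 cm^3


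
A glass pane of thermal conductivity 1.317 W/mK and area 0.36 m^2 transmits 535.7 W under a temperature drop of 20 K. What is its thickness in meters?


Fourier's law: t = k * A * dT / Q
  t = 1.317 * 0.36 * 20 / 535.7
  t = 9.4824 / 535.7 = 0.0177 m

0.0177 m


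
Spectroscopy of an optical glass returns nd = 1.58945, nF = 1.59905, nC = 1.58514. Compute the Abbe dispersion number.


Abbe number formula: Vd = (nd - 1) / (nF - nC)
  nd - 1 = 1.58945 - 1 = 0.58945
  nF - nC = 1.59905 - 1.58514 = 0.01391
  Vd = 0.58945 / 0.01391 = 42.38

42.38


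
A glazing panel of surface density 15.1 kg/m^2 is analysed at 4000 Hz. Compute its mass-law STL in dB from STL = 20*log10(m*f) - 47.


Mass law: STL = 20 * log10(m * f) - 47
  m * f = 15.1 * 4000 = 60400
  log10(60400) = 4.78104
  STL = 20 * 4.78104 - 47 = 95.6208 - 47 = 48.6 dB

48.6 dB


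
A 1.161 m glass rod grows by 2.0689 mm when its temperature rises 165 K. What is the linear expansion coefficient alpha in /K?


Rearrange dL = alpha * L0 * dT for alpha:
  alpha = dL / (L0 * dT)
  alpha = (2.0689 / 1000) / (1.161 * 165) = 0.0000108 /K = 1.08 x 10^-5 /K

1.08 x 10^-5 /K


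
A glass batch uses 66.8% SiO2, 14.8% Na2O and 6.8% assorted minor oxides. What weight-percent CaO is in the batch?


Pieces sum to 100%:
  CaO = 100 - (SiO2 + Na2O + others)
  CaO = 100 - (66.8 + 14.8 + 6.8) = 11.6%

11.6%


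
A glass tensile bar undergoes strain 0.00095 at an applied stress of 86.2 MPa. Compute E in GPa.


Young's modulus: E = stress / strain
  E = 86.2 MPa / 0.00095 = 90736.84 MPa
Convert to GPa: 90736.84 / 1000 = 90.74 GPa

90.74 GPa


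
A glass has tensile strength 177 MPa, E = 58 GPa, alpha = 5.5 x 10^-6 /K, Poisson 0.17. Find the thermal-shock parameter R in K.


Thermal shock resistance: R = sigma * (1 - nu) / (E * alpha)
  Numerator = 177 * (1 - 0.17) = 146.91
  Denominator = 58 * 1000 * (5.5 x 10^-6) = 0.319
  R = 146.91 / 0.319 = 460.5 K

460.5 K


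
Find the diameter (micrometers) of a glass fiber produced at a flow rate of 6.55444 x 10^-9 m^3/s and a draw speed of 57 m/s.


Cross-sectional area from continuity:
  A = Q / v = 6.55444 x 10^-9 / 57 = 1.149902 x 10^-10 m^2
Diameter from circular cross-section:
  d = sqrt(4A / pi) * 10^6 (m -> um)
  d = sqrt(4 * 1.149902 x 10^-10 / pi) * 10^6 = 12.1 um

12.1 um


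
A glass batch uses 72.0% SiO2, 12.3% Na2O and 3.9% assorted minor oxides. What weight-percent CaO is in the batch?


Pieces sum to 100%:
  CaO = 100 - (SiO2 + Na2O + others)
  CaO = 100 - (72.0 + 12.3 + 3.9) = 11.8%

11.8%


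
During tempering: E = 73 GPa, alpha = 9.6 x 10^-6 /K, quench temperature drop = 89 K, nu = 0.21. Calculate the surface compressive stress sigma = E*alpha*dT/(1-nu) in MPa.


Tempering stress: sigma = E * alpha * dT / (1 - nu)
  E (MPa) = 73 * 1000 = 73000
  Numerator = 73000 * (9.6 x 10^-6) * 89 = 62.3712
  Denominator = 1 - 0.21 = 0.79
  sigma = 62.3712 / 0.79 = 79.0 MPa

79.0 MPa


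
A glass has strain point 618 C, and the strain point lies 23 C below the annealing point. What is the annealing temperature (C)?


T_anneal = T_strain + gap:
  T_anneal = 618 + 23 = 641 C

641 C


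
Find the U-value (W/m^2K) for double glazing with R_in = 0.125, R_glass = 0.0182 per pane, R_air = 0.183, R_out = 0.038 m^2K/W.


Total thermal resistance (series):
  R_total = R_in + R_glass + R_air + R_glass + R_out
  R_total = 0.125 + 0.0182 + 0.183 + 0.0182 + 0.038 = 0.3824 m^2K/W
U-value = 1 / R_total = 1 / 0.3824 = 2.615 W/m^2K

2.615 W/m^2K


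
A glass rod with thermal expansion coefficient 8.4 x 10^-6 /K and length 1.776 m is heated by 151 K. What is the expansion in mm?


Thermal expansion formula: dL = alpha * L0 * dT
  dL = (8.4 x 10^-6) * 1.776 * 151 = 0.00225268 m
Convert to mm: 0.00225268 * 1000 = 2.2527 mm

2.2527 mm


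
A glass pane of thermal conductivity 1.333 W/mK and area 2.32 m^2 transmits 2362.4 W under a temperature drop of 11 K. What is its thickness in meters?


Fourier's law: t = k * A * dT / Q
  t = 1.333 * 2.32 * 11 / 2362.4
  t = 34.01816 / 2362.4 = 0.0144 m

0.0144 m


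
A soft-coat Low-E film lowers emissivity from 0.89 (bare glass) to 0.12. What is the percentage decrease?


Percentage reduction = (1 - coated/uncoated) * 100
  Ratio = 0.12 / 0.89 = 0.1348
  Reduction = (1 - 0.1348) * 100 = 86.5%

86.5%


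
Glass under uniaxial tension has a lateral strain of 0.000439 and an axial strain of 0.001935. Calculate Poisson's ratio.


Poisson's ratio: nu = lateral strain / axial strain
  nu = 0.000439 / 0.001935 = 0.2269

0.2269


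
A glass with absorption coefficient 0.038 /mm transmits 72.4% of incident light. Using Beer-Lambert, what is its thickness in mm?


Rearrange T = exp(-alpha * thickness):
  thickness = -ln(T) / alpha
  T = 72.4/100 = 0.724
  ln(T) = -0.32296
  -ln(T) = 0.32296
  thickness = 0.32296 / 0.038 = 8.5 mm

8.5 mm


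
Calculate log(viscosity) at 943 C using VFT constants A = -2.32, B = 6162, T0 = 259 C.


VFT equation: log(eta) = A + B / (T - T0)
  T - T0 = 943 - 259 = 684
  B / (T - T0) = 6162 / 684 = 9.009
  log(eta) = -2.32 + 9.009 = 6.689

6.689


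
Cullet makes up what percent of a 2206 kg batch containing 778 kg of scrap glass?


Cullet ratio = (cullet mass / total batch mass) * 100
  Ratio = 778 / 2206 * 100 = 35.27%

35.27%


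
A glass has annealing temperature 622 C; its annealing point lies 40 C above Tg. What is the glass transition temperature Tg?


Rearrange T_anneal = Tg + offset for Tg:
  Tg = T_anneal - offset = 622 - 40 = 582 C

582 C


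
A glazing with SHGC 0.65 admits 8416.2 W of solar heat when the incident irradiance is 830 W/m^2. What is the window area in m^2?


Rearrange Q = Area * SHGC * Irradiance:
  Area = Q / (SHGC * Irradiance)
  Area = 8416.2 / (0.65 * 830) = 15.6 m^2

15.6 m^2


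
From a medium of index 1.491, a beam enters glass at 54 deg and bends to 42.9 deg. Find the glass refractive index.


Apply Snell's law: n1 * sin(theta1) = n2 * sin(theta2)
  n2 = n1 * sin(theta1) / sin(theta2)
  sin(54) = 0.809017
  sin(42.9) = 0.680721
  n2 = 1.491 * 0.809017 / 0.680721 = 1.772

1.772


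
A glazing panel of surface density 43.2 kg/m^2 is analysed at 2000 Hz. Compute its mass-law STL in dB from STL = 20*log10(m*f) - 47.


Mass law: STL = 20 * log10(m * f) - 47
  m * f = 43.2 * 2000 = 86400
  log10(86400) = 4.93651
  STL = 20 * 4.93651 - 47 = 98.7302 - 47 = 51.7 dB

51.7 dB


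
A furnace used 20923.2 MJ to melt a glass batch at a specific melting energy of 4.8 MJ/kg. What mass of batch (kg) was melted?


Rearrange E = m * s for m:
  m = E / s
  m = 20923.2 / 4.8 = 4359.0 kg

4359.0 kg


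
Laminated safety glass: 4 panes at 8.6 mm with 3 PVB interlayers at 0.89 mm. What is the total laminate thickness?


Total thickness = glass contribution + PVB contribution
  Glass: 4 * 8.6 = 34.4 mm
  PVB: 3 * 0.89 = 2.67 mm
  Total = 34.4 + 2.67 = 37.07 mm

37.07 mm


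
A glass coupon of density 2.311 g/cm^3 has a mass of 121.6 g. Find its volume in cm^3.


Rearrange rho = m / V:
  V = m / rho
  V = 121.6 / 2.311 = 52.618 cm^3

52.618 cm^3


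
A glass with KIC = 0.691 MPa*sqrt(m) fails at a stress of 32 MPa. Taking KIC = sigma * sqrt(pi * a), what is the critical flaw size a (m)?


Rearrange KIC = sigma * sqrt(pi * a):
  sqrt(pi * a) = KIC / sigma
  sqrt(pi * a) = 0.691 / 32 = 0.021594
  a = (KIC / sigma)^2 / pi
  a = 0.021594^2 / pi = 0.0001484 m

0.0001484 m


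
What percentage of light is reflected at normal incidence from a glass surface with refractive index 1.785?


Fresnel reflectance at normal incidence:
  R = ((n - 1)/(n + 1))^2
  (n - 1)/(n + 1) = (1.785 - 1)/(1.785 + 1) = 0.281867
  R = 0.281867^2 = 0.079449
  R(%) = 0.079449 * 100 = 7.945%

7.945%


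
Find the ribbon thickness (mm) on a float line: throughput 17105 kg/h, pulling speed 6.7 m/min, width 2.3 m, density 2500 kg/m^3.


Ribbon cross-section from mass balance:
  Volume rate = throughput / density = 17105 / 2500 = 6.842 m^3/h
  thickness = volume rate / (speed * 60 * width), i.e.
  thickness = throughput / (60 * speed * width * density) * 1000
  thickness = 17105 / (60 * 6.7 * 2.3 * 2500) * 1000 = 7.4 mm

7.4 mm


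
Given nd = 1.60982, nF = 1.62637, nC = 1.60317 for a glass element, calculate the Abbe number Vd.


Abbe number formula: Vd = (nd - 1) / (nF - nC)
  nd - 1 = 1.60982 - 1 = 0.60982
  nF - nC = 1.62637 - 1.60317 = 0.0232
  Vd = 0.60982 / 0.0232 = 26.29

26.29


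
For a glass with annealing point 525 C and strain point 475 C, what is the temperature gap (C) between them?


Gap = T_anneal - T_strain:
  gap = 525 - 475 = 50 C

50 C


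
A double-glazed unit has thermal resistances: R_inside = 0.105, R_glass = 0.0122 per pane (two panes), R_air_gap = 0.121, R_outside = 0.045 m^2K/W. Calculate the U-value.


Total thermal resistance (series):
  R_total = R_in + R_glass + R_air + R_glass + R_out
  R_total = 0.105 + 0.0122 + 0.121 + 0.0122 + 0.045 = 0.2954 m^2K/W
U-value = 1 / R_total = 1 / 0.2954 = 3.385 W/m^2K

3.385 W/m^2K


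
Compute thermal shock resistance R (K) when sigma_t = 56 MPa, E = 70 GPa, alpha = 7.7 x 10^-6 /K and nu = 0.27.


Thermal shock resistance: R = sigma * (1 - nu) / (E * alpha)
  Numerator = 56 * (1 - 0.27) = 40.88
  Denominator = 70 * 1000 * (7.7 x 10^-6) = 0.539
  R = 40.88 / 0.539 = 75.8 K

75.8 K


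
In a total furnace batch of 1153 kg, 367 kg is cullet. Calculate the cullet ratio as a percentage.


Cullet ratio = (cullet mass / total batch mass) * 100
  Ratio = 367 / 1153 * 100 = 31.83%

31.83%


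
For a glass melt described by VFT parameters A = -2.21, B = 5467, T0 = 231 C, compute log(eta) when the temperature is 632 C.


VFT equation: log(eta) = A + B / (T - T0)
  T - T0 = 632 - 231 = 401
  B / (T - T0) = 5467 / 401 = 13.633
  log(eta) = -2.21 + 13.633 = 11.423

11.423


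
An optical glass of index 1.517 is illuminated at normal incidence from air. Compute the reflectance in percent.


Fresnel reflectance at normal incidence:
  R = ((n - 1)/(n + 1))^2
  (n - 1)/(n + 1) = (1.517 - 1)/(1.517 + 1) = 0.205403
  R = 0.205403^2 = 0.0421904
  R(%) = 0.0421904 * 100 = 4.219%

4.219%


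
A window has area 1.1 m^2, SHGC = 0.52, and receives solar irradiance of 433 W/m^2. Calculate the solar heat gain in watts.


Solar heat gain: Q = Area * SHGC * Irradiance
  Q = 1.1 * 0.52 * 433 = 247.7 W

247.7 W


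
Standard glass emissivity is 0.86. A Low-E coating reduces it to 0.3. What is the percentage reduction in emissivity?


Percentage reduction = (1 - coated/uncoated) * 100
  Ratio = 0.3 / 0.86 = 0.3488
  Reduction = (1 - 0.3488) * 100 = 65.1%

65.1%


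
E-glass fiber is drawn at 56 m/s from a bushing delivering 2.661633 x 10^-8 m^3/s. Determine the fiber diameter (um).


Cross-sectional area from continuity:
  A = Q / v = 2.661633 x 10^-8 / 56 = 4.752916 x 10^-10 m^2
Diameter from circular cross-section:
  d = sqrt(4A / pi) * 10^6 (m -> um)
  d = sqrt(4 * 4.752916 x 10^-10 / pi) * 10^6 = 24.6 um

24.6 um


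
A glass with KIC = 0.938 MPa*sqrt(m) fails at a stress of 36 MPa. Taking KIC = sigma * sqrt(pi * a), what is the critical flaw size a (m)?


Rearrange KIC = sigma * sqrt(pi * a):
  sqrt(pi * a) = KIC / sigma
  sqrt(pi * a) = 0.938 / 36 = 0.026056
  a = (KIC / sigma)^2 / pi
  a = 0.026056^2 / pi = 0.0002161 m

0.0002161 m


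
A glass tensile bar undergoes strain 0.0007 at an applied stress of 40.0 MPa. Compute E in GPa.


Young's modulus: E = stress / strain
  E = 40.0 MPa / 0.0007 = 57142.86 MPa
Convert to GPa: 57142.86 / 1000 = 57.14 GPa

57.14 GPa


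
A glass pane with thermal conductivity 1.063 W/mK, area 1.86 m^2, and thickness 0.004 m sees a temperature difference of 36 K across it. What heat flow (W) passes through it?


Fourier's law: Q = k * A * dT / t
  Q = 1.063 * 1.86 * 36 / 0.004
  Q = 71.17848 / 0.004 = 17794.6 W

17794.6 W


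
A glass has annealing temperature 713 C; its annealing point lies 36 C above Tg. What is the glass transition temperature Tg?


Rearrange T_anneal = Tg + offset for Tg:
  Tg = T_anneal - offset = 713 - 36 = 677 C

677 C


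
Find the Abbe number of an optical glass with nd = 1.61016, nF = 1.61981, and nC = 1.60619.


Abbe number formula: Vd = (nd - 1) / (nF - nC)
  nd - 1 = 1.61016 - 1 = 0.61016
  nF - nC = 1.61981 - 1.60619 = 0.01362
  Vd = 0.61016 / 0.01362 = 44.8

44.8


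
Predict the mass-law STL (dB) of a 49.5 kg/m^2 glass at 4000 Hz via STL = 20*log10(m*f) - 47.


Mass law: STL = 20 * log10(m * f) - 47
  m * f = 49.5 * 4000 = 198000
  log10(198000) = 5.29667
  STL = 20 * 5.29667 - 47 = 105.9334 - 47 = 58.9 dB

58.9 dB


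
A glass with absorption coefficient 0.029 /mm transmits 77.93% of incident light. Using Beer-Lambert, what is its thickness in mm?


Rearrange T = exp(-alpha * thickness):
  thickness = -ln(T) / alpha
  T = 77.93/100 = 0.7793
  ln(T) = -0.24936
  -ln(T) = 0.24936
  thickness = 0.24936 / 0.029 = 8.6 mm

8.6 mm


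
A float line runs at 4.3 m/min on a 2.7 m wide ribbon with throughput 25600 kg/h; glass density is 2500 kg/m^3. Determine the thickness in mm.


Ribbon cross-section from mass balance:
  Volume rate = throughput / density = 25600 / 2500 = 10.24 m^3/h
  thickness = volume rate / (speed * 60 * width), i.e.
  thickness = throughput / (60 * speed * width * density) * 1000
  thickness = 25600 / (60 * 4.3 * 2.7 * 2500) * 1000 = 14.7 mm

14.7 mm


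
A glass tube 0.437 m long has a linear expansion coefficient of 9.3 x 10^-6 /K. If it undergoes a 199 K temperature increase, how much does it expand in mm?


Thermal expansion formula: dL = alpha * L0 * dT
  dL = (9.3 x 10^-6) * 0.437 * 199 = 0.00080876 m
Convert to mm: 0.00080876 * 1000 = 0.8088 mm

0.8088 mm


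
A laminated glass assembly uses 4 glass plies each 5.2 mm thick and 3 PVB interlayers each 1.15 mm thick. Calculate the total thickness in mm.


Total thickness = glass contribution + PVB contribution
  Glass: 4 * 5.2 = 20.8 mm
  PVB: 3 * 1.15 = 3.45 mm
  Total = 20.8 + 3.45 = 24.25 mm

24.25 mm


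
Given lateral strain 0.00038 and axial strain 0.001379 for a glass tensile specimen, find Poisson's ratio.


Poisson's ratio: nu = lateral strain / axial strain
  nu = 0.00038 / 0.001379 = 0.2756

0.2756


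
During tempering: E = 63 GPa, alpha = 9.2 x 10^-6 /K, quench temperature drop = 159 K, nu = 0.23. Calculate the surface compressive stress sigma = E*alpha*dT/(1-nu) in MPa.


Tempering stress: sigma = E * alpha * dT / (1 - nu)
  E (MPa) = 63 * 1000 = 63000
  Numerator = 63000 * (9.2 x 10^-6) * 159 = 92.1564
  Denominator = 1 - 0.23 = 0.77
  sigma = 92.1564 / 0.77 = 119.7 MPa

119.7 MPa


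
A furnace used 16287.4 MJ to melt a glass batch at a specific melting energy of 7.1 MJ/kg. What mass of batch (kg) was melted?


Rearrange E = m * s for m:
  m = E / s
  m = 16287.4 / 7.1 = 2294.0 kg

2294.0 kg


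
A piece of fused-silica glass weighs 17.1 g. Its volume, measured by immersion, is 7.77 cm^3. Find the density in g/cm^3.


Use the definition of density:
  rho = mass / volume
  rho = 17.1 / 7.77 = 2.201 g/cm^3

2.201 g/cm^3


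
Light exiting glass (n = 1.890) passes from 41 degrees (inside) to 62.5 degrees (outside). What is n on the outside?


Apply Snell's law: n1 * sin(theta1) = n2 * sin(theta2)
  n2 = n1 * sin(theta1) / sin(theta2)
  sin(41) = 0.656059
  sin(62.5) = 0.887011
  n2 = 1.890 * 0.656059 / 0.887011 = 1.3979

1.3979


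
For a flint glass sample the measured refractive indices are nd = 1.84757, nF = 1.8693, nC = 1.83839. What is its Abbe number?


Abbe number formula: Vd = (nd - 1) / (nF - nC)
  nd - 1 = 1.84757 - 1 = 0.84757
  nF - nC = 1.8693 - 1.83839 = 0.03091
  Vd = 0.84757 / 0.03091 = 27.42

27.42


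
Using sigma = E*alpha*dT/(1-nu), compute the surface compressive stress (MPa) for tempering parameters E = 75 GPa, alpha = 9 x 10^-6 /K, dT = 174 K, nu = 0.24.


Tempering stress: sigma = E * alpha * dT / (1 - nu)
  E (MPa) = 75 * 1000 = 75000
  Numerator = 75000 * (9 x 10^-6) * 174 = 117.45
  Denominator = 1 - 0.24 = 0.76
  sigma = 117.45 / 0.76 = 154.5 MPa

154.5 MPa


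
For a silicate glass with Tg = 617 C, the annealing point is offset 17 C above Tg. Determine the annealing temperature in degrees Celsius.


The annealing temperature is Tg plus the offset:
  T_anneal = 617 + 17 = 634 C

634 C


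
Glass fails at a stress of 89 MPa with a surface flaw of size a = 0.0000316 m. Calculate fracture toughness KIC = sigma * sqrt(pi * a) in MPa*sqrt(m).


Fracture toughness: KIC = sigma * sqrt(pi * a)
  pi * a = pi * 0.0000316 = 0.000099274
  sqrt(pi * a) = 0.009964
  KIC = 89 * 0.009964 = 0.887 MPa*sqrt(m)

0.887 MPa*sqrt(m)


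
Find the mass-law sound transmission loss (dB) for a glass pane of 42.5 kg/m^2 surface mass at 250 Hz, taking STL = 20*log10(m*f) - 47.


Mass law: STL = 20 * log10(m * f) - 47
  m * f = 42.5 * 250 = 10625
  log10(10625) = 4.02633
  STL = 20 * 4.02633 - 47 = 80.5266 - 47 = 33.5 dB

33.5 dB


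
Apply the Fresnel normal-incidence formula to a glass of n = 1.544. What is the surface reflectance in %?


Fresnel reflectance at normal incidence:
  R = ((n - 1)/(n + 1))^2
  (n - 1)/(n + 1) = (1.544 - 1)/(1.544 + 1) = 0.213836
  R = 0.213836^2 = 0.0457258
  R(%) = 0.0457258 * 100 = 4.573%

4.573%


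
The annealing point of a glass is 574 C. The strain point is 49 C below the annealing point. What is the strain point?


Strain point = annealing point - difference:
  T_strain = 574 - 49 = 525 C

525 C


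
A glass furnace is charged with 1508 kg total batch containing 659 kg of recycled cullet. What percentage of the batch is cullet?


Cullet ratio = (cullet mass / total batch mass) * 100
  Ratio = 659 / 1508 * 100 = 43.7%

43.7%


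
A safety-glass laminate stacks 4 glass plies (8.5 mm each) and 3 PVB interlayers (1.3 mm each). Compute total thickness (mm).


Total thickness = glass contribution + PVB contribution
  Glass: 4 * 8.5 = 34.0 mm
  PVB: 3 * 1.3 = 3.9 mm
  Total = 34.0 + 3.9 = 37.9 mm

37.9 mm


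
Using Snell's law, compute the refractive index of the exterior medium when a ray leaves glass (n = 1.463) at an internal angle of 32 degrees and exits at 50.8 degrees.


Apply Snell's law: n1 * sin(theta1) = n2 * sin(theta2)
  n2 = n1 * sin(theta1) / sin(theta2)
  sin(32) = 0.529919
  sin(50.8) = 0.774944
  n2 = 1.463 * 0.529919 / 0.774944 = 1.0004

1.0004


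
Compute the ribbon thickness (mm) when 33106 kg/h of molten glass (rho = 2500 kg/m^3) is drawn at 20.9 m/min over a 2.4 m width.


Ribbon cross-section from mass balance:
  Volume rate = throughput / density = 33106 / 2500 = 13.2424 m^3/h
  thickness = volume rate / (speed * 60 * width), i.e.
  thickness = throughput / (60 * speed * width * density) * 1000
  thickness = 33106 / (60 * 20.9 * 2.4 * 2500) * 1000 = 4.4 mm

4.4 mm


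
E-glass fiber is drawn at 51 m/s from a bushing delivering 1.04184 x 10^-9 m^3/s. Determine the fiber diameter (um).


Cross-sectional area from continuity:
  A = Q / v = 1.04184 x 10^-9 / 51 = 2.042824 x 10^-11 m^2
Diameter from circular cross-section:
  d = sqrt(4A / pi) * 10^6 (m -> um)
  d = sqrt(4 * 2.042824 x 10^-11 / pi) * 10^6 = 5.1 um

5.1 um


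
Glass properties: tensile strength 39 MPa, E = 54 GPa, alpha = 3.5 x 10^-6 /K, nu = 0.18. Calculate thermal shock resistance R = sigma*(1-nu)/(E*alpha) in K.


Thermal shock resistance: R = sigma * (1 - nu) / (E * alpha)
  Numerator = 39 * (1 - 0.18) = 31.98
  Denominator = 54 * 1000 * (3.5 x 10^-6) = 0.189
  R = 31.98 / 0.189 = 169.2 K

169.2 K


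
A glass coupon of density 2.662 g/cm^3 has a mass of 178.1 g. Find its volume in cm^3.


Rearrange rho = m / V:
  V = m / rho
  V = 178.1 / 2.662 = 66.905 cm^3

66.905 cm^3


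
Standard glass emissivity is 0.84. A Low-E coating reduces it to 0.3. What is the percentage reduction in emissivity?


Percentage reduction = (1 - coated/uncoated) * 100
  Ratio = 0.3 / 0.84 = 0.3571
  Reduction = (1 - 0.3571) * 100 = 64.3%

64.3%


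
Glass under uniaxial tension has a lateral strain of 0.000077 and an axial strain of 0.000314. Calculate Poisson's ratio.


Poisson's ratio: nu = lateral strain / axial strain
  nu = 0.000077 / 0.000314 = 0.2452

0.2452


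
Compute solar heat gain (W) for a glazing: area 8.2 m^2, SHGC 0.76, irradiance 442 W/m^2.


Solar heat gain: Q = Area * SHGC * Irradiance
  Q = 8.2 * 0.76 * 442 = 2754.5 W

2754.5 W


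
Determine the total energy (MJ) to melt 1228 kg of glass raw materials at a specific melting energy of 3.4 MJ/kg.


Total energy = mass * specific energy
  E = 1228 * 3.4 = 4175.2 MJ

4175.2 MJ


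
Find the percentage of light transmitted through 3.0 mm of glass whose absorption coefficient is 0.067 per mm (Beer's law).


Beer-Lambert law: T = exp(-alpha * thickness)
  exponent = -0.067 * 3.0 = -0.201
  T = exp(-0.201) = 0.8179
  Percentage = 0.8179 * 100 = 81.79%

81.79%


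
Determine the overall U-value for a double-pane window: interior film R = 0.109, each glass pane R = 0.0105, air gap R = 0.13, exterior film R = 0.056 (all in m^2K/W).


Total thermal resistance (series):
  R_total = R_in + R_glass + R_air + R_glass + R_out
  R_total = 0.109 + 0.0105 + 0.13 + 0.0105 + 0.056 = 0.316 m^2K/W
U-value = 1 / R_total = 1 / 0.316 = 3.165 W/m^2K

3.165 W/m^2K


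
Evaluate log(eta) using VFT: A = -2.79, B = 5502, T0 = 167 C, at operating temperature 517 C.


VFT equation: log(eta) = A + B / (T - T0)
  T - T0 = 517 - 167 = 350
  B / (T - T0) = 5502 / 350 = 15.72
  log(eta) = -2.79 + 15.72 = 12.93

12.93


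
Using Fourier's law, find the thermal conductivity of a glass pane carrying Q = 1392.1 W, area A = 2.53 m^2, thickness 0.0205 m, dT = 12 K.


Fourier's law rearranged: k = Q * t / (A * dT)
  Numerator = 1392.1 * 0.0205 = 28.53805
  Denominator = 2.53 * 12 = 30.36
  k = 28.53805 / 30.36 = 0.94 W/mK

0.94 W/mK


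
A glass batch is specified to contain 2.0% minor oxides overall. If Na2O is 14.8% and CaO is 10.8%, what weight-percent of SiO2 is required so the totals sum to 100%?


Known pieces sum to 100%:
  SiO2 = 100 - (others + Na2O + CaO)
  SiO2 = 100 - (2.0 + 14.8 + 10.8) = 72.4%

72.4%


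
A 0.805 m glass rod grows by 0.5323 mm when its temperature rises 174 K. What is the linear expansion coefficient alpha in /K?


Rearrange dL = alpha * L0 * dT for alpha:
  alpha = dL / (L0 * dT)
  alpha = (0.5323 / 1000) / (0.805 * 174) = 0.0000038 /K = 3.8 x 10^-6 /K

3.8 x 10^-6 /K


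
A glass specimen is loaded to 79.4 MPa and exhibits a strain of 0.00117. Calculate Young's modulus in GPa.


Young's modulus: E = stress / strain
  E = 79.4 MPa / 0.00117 = 67863.25 MPa
Convert to GPa: 67863.25 / 1000 = 67.86 GPa

67.86 GPa


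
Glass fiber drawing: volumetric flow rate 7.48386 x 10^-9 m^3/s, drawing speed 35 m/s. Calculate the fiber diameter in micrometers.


Cross-sectional area from continuity:
  A = Q / v = 7.48386 x 10^-9 / 35 = 2.138246 x 10^-10 m^2
Diameter from circular cross-section:
  d = sqrt(4A / pi) * 10^6 (m -> um)
  d = sqrt(4 * 2.138246 x 10^-10 / pi) * 10^6 = 16.5 um

16.5 um


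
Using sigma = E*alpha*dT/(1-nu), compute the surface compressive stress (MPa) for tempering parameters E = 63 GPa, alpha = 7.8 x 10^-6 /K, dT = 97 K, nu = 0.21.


Tempering stress: sigma = E * alpha * dT / (1 - nu)
  E (MPa) = 63 * 1000 = 63000
  Numerator = 63000 * (7.8 x 10^-6) * 97 = 47.6658
  Denominator = 1 - 0.21 = 0.79
  sigma = 47.6658 / 0.79 = 60.3 MPa

60.3 MPa


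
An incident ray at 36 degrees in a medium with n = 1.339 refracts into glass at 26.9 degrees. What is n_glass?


Apply Snell's law: n1 * sin(theta1) = n2 * sin(theta2)
  n2 = n1 * sin(theta1) / sin(theta2)
  sin(36) = 0.587785
  sin(26.9) = 0.452435
  n2 = 1.339 * 0.587785 / 0.452435 = 1.7396

1.7396


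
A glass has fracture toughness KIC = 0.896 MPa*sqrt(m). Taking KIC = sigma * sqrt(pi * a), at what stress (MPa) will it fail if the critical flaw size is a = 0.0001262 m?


Rearrange KIC = sigma * sqrt(pi * a):
  sigma = KIC / sqrt(pi * a)
  sqrt(pi * 0.0001262) = 0.019912
  sigma = 0.896 / 0.019912 = 45.0 MPa

45.0 MPa


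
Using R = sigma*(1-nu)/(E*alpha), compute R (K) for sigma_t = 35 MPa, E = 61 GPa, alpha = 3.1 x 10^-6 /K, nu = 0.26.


Thermal shock resistance: R = sigma * (1 - nu) / (E * alpha)
  Numerator = 35 * (1 - 0.26) = 25.9
  Denominator = 61 * 1000 * (3.1 x 10^-6) = 0.1891
  R = 25.9 / 0.1891 = 137.0 K

137.0 K


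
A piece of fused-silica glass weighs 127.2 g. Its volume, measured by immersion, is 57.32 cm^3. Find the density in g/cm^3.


Use the definition of density:
  rho = mass / volume
  rho = 127.2 / 57.32 = 2.219 g/cm^3

2.219 g/cm^3


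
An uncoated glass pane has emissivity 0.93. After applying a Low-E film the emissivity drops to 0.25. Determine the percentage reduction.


Percentage reduction = (1 - coated/uncoated) * 100
  Ratio = 0.25 / 0.93 = 0.2688
  Reduction = (1 - 0.2688) * 100 = 73.1%

73.1%


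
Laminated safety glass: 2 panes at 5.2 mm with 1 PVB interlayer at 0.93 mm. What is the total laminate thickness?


Total thickness = glass contribution + PVB contribution
  Glass: 2 * 5.2 = 10.4 mm
  PVB: 1 * 0.93 = 0.93 mm
  Total = 10.4 + 0.93 = 11.33 mm

11.33 mm


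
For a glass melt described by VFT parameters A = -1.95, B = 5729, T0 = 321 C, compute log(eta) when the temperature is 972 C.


VFT equation: log(eta) = A + B / (T - T0)
  T - T0 = 972 - 321 = 651
  B / (T - T0) = 5729 / 651 = 8.8
  log(eta) = -1.95 + 8.8 = 6.85

6.85


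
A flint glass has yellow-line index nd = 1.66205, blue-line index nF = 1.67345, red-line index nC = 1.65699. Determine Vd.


Abbe number formula: Vd = (nd - 1) / (nF - nC)
  nd - 1 = 1.66205 - 1 = 0.66205
  nF - nC = 1.67345 - 1.65699 = 0.01646
  Vd = 0.66205 / 0.01646 = 40.22

40.22


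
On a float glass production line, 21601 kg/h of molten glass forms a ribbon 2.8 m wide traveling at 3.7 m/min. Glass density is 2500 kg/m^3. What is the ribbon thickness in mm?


Ribbon cross-section from mass balance:
  Volume rate = throughput / density = 21601 / 2500 = 8.6404 m^3/h
  thickness = volume rate / (speed * 60 * width), i.e.
  thickness = throughput / (60 * speed * width * density) * 1000
  thickness = 21601 / (60 * 3.7 * 2.8 * 2500) * 1000 = 13.9 mm

13.9 mm


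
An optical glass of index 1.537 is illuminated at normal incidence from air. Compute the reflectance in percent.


Fresnel reflectance at normal incidence:
  R = ((n - 1)/(n + 1))^2
  (n - 1)/(n + 1) = (1.537 - 1)/(1.537 + 1) = 0.211667
  R = 0.211667^2 = 0.0448029
  R(%) = 0.0448029 * 100 = 4.48%

4.48%


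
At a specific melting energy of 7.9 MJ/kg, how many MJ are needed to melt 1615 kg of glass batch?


Total energy = mass * specific energy
  E = 1615 * 7.9 = 12758.5 MJ

12758.5 MJ


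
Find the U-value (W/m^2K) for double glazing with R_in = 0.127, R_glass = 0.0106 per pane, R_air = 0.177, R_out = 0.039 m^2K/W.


Total thermal resistance (series):
  R_total = R_in + R_glass + R_air + R_glass + R_out
  R_total = 0.127 + 0.0106 + 0.177 + 0.0106 + 0.039 = 0.3642 m^2K/W
U-value = 1 / R_total = 1 / 0.3642 = 2.746 W/m^2K

2.746 W/m^2K


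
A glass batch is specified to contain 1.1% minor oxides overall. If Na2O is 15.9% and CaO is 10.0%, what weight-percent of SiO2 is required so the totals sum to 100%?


Known pieces sum to 100%:
  SiO2 = 100 - (others + Na2O + CaO)
  SiO2 = 100 - (1.1 + 15.9 + 10.0) = 73.0%

73.0%


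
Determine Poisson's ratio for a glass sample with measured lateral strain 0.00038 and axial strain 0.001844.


Poisson's ratio: nu = lateral strain / axial strain
  nu = 0.00038 / 0.001844 = 0.2061

0.2061


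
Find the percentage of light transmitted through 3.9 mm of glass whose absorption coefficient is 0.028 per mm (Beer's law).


Beer-Lambert law: T = exp(-alpha * thickness)
  exponent = -0.028 * 3.9 = -0.1092
  T = exp(-0.1092) = 0.8966
  Percentage = 0.8966 * 100 = 89.66%

89.66%


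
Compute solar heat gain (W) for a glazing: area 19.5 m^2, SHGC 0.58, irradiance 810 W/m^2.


Solar heat gain: Q = Area * SHGC * Irradiance
  Q = 19.5 * 0.58 * 810 = 9161.1 W

9161.1 W


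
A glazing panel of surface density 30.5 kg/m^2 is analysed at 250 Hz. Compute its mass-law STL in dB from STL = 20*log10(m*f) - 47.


Mass law: STL = 20 * log10(m * f) - 47
  m * f = 30.5 * 250 = 7625
  log10(7625) = 3.88224
  STL = 20 * 3.88224 - 47 = 77.6448 - 47 = 30.6 dB

30.6 dB


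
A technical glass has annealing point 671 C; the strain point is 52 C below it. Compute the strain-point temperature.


Strain point = annealing point - difference:
  T_strain = 671 - 52 = 619 C

619 C


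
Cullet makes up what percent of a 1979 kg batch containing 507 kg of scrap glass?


Cullet ratio = (cullet mass / total batch mass) * 100
  Ratio = 507 / 1979 * 100 = 25.62%

25.62%


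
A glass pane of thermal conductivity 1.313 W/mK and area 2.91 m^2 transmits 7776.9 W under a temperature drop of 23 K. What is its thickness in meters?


Fourier's law: t = k * A * dT / Q
  t = 1.313 * 2.91 * 23 / 7776.9
  t = 87.87909 / 7776.9 = 0.0113 m

0.0113 m


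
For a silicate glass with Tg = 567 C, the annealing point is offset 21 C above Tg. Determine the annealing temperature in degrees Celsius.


The annealing temperature is Tg plus the offset:
  T_anneal = 567 + 21 = 588 C

588 C


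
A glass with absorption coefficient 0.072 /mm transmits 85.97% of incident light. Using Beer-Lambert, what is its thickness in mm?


Rearrange T = exp(-alpha * thickness):
  thickness = -ln(T) / alpha
  T = 85.97/100 = 0.8597
  ln(T) = -0.15117
  -ln(T) = 0.15117
  thickness = 0.15117 / 0.072 = 2.1 mm

2.1 mm


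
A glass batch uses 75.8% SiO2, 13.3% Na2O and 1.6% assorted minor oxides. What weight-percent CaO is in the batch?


Pieces sum to 100%:
  CaO = 100 - (SiO2 + Na2O + others)
  CaO = 100 - (75.8 + 13.3 + 1.6) = 9.3%

9.3%


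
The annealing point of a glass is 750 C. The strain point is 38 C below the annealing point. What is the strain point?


Strain point = annealing point - difference:
  T_strain = 750 - 38 = 712 C

712 C


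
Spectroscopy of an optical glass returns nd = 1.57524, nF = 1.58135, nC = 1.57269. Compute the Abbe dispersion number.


Abbe number formula: Vd = (nd - 1) / (nF - nC)
  nd - 1 = 1.57524 - 1 = 0.57524
  nF - nC = 1.58135 - 1.57269 = 0.00866
  Vd = 0.57524 / 0.00866 = 66.42

66.42


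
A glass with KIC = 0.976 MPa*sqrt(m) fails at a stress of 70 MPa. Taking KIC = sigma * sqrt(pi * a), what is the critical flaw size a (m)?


Rearrange KIC = sigma * sqrt(pi * a):
  sqrt(pi * a) = KIC / sigma
  sqrt(pi * a) = 0.976 / 70 = 0.013943
  a = (KIC / sigma)^2 / pi
  a = 0.013943^2 / pi = 0.0000619 m

0.0000619 m


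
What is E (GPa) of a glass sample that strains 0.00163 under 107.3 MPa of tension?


Young's modulus: E = stress / strain
  E = 107.3 MPa / 0.00163 = 65828.22 MPa
Convert to GPa: 65828.22 / 1000 = 65.83 GPa

65.83 GPa


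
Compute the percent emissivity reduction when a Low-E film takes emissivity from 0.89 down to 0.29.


Percentage reduction = (1 - coated/uncoated) * 100
  Ratio = 0.29 / 0.89 = 0.3258
  Reduction = (1 - 0.3258) * 100 = 67.4%

67.4%


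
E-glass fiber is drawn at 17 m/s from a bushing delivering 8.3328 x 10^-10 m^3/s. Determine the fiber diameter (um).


Cross-sectional area from continuity:
  A = Q / v = 8.3328 x 10^-10 / 17 = 4.901647 x 10^-11 m^2
Diameter from circular cross-section:
  d = sqrt(4A / pi) * 10^6 (m -> um)
  d = sqrt(4 * 4.901647 x 10^-11 / pi) * 10^6 = 7.9 um

7.9 um


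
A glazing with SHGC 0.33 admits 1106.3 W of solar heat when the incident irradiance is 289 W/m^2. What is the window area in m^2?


Rearrange Q = Area * SHGC * Irradiance:
  Area = Q / (SHGC * Irradiance)
  Area = 1106.3 / (0.33 * 289) = 11.6 m^2

11.6 m^2


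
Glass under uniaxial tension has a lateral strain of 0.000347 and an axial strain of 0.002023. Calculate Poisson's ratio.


Poisson's ratio: nu = lateral strain / axial strain
  nu = 0.000347 / 0.002023 = 0.1715

0.1715


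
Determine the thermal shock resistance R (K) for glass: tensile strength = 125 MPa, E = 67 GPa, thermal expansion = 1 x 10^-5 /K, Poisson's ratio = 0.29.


Thermal shock resistance: R = sigma * (1 - nu) / (E * alpha)
  Numerator = 125 * (1 - 0.29) = 88.75
  Denominator = 67 * 1000 * (1 x 10^-5) = 0.67
  R = 88.75 / 0.67 = 132.5 K

132.5 K


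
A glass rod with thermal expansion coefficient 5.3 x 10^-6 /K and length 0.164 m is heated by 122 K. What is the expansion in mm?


Thermal expansion formula: dL = alpha * L0 * dT
  dL = (5.3 x 10^-6) * 0.164 * 122 = 0.00010604 m
Convert to mm: 0.00010604 * 1000 = 0.106 mm

0.106 mm


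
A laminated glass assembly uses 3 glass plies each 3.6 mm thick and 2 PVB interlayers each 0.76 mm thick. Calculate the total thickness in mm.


Total thickness = glass contribution + PVB contribution
  Glass: 3 * 3.6 = 10.8 mm
  PVB: 2 * 0.76 = 1.52 mm
  Total = 10.8 + 1.52 = 12.32 mm

12.32 mm


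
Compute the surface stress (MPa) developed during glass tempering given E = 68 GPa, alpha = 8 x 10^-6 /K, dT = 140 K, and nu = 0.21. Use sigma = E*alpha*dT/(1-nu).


Tempering stress: sigma = E * alpha * dT / (1 - nu)
  E (MPa) = 68 * 1000 = 68000
  Numerator = 68000 * (8 x 10^-6) * 140 = 76.16
  Denominator = 1 - 0.21 = 0.79
  sigma = 76.16 / 0.79 = 96.4 MPa

96.4 MPa


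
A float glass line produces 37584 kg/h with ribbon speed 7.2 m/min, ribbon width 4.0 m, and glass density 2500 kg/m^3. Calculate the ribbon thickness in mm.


Ribbon cross-section from mass balance:
  Volume rate = throughput / density = 37584 / 2500 = 15.0336 m^3/h
  thickness = volume rate / (speed * 60 * width), i.e.
  thickness = throughput / (60 * speed * width * density) * 1000
  thickness = 37584 / (60 * 7.2 * 4.0 * 2500) * 1000 = 8.7 mm

8.7 mm


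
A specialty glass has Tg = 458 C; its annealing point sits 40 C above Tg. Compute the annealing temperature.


The annealing temperature is Tg plus the offset:
  T_anneal = 458 + 40 = 498 C

498 C


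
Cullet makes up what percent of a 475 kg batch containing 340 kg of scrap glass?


Cullet ratio = (cullet mass / total batch mass) * 100
  Ratio = 340 / 475 * 100 = 71.58%

71.58%


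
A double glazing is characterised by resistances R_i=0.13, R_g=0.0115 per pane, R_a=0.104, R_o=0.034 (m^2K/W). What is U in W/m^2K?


Total thermal resistance (series):
  R_total = R_in + R_glass + R_air + R_glass + R_out
  R_total = 0.13 + 0.0115 + 0.104 + 0.0115 + 0.034 = 0.291 m^2K/W
U-value = 1 / R_total = 1 / 0.291 = 3.436 W/m^2K

3.436 W/m^2K


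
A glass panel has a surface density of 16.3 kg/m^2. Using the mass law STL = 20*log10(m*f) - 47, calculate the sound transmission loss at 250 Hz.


Mass law: STL = 20 * log10(m * f) - 47
  m * f = 16.3 * 250 = 4075
  log10(4075) = 3.61013
  STL = 20 * 3.61013 - 47 = 72.2026 - 47 = 25.2 dB

25.2 dB


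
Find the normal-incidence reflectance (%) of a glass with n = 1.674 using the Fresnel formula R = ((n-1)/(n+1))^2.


Fresnel reflectance at normal incidence:
  R = ((n - 1)/(n + 1))^2
  (n - 1)/(n + 1) = (1.674 - 1)/(1.674 + 1) = 0.252057
  R = 0.252057^2 = 0.0635327
  R(%) = 0.0635327 * 100 = 6.353%

6.353%


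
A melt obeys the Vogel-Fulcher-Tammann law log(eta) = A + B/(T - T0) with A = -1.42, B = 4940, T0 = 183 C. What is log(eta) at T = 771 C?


VFT equation: log(eta) = A + B / (T - T0)
  T - T0 = 771 - 183 = 588
  B / (T - T0) = 4940 / 588 = 8.401
  log(eta) = -1.42 + 8.401 = 6.981

6.981


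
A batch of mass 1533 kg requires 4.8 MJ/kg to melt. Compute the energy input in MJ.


Total energy = mass * specific energy
  E = 1533 * 4.8 = 7358.4 MJ

7358.4 MJ


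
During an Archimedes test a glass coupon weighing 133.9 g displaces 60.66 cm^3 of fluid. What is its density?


Use the definition of density:
  rho = mass / volume
  rho = 133.9 / 60.66 = 2.207 g/cm^3

2.207 g/cm^3


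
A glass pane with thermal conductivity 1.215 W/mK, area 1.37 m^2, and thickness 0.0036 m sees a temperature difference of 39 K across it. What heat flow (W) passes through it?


Fourier's law: Q = k * A * dT / t
  Q = 1.215 * 1.37 * 39 / 0.0036
  Q = 64.91745 / 0.0036 = 18032.6 W

18032.6 W
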